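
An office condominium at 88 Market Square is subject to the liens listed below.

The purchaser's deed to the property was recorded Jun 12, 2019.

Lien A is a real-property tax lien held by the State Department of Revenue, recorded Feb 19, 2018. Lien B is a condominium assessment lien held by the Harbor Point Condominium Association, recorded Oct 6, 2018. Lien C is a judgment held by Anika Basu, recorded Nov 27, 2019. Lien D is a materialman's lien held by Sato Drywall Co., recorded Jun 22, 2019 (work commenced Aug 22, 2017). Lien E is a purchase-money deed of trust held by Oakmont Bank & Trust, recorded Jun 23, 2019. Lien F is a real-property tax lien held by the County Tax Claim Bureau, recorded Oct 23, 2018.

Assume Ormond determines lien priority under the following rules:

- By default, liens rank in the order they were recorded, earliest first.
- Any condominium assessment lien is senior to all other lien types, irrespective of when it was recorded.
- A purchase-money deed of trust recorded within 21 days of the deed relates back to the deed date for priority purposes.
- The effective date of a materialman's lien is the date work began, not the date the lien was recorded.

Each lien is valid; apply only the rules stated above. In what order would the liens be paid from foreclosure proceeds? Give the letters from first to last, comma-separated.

B, D, A, F, E, C

Effective dates: D is treated as recorded Aug 22, 2017, the work-commencement date; E was recorded within the 21-day window, so its effective date is the deed date Jun 12, 2019.
As a condominium assessment lien, B is senior to every other lien.
The other liens, earliest effective date first: D (Aug 22, 2017), A (Feb 19, 2018), F (Oct 23, 2018), E (Jun 12, 2019), C (Nov 27, 2019).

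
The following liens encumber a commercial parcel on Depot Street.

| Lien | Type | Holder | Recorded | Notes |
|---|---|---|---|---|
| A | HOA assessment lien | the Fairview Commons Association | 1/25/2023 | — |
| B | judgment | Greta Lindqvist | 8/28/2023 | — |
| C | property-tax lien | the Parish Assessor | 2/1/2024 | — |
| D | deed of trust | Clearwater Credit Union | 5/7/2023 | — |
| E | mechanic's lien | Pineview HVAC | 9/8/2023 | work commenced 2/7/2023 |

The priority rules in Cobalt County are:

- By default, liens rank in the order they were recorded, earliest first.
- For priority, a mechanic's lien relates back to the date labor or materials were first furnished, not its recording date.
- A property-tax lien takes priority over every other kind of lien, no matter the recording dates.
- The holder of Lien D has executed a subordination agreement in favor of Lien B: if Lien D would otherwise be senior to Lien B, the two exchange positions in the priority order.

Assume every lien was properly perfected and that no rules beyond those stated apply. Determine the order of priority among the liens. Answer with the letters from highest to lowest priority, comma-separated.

Adjusting effective dates: E relates back to 2/7/2023 (work commenced).
C, as a property-tax lien, has superpriority and ranks first.
Ordering the rest by effective date: A (1/25/2023), E (2/7/2023), D (5/7/2023), B (8/28/2023).
Because D would otherwise rank above B, the subordination swaps them.

C, A, E, B, D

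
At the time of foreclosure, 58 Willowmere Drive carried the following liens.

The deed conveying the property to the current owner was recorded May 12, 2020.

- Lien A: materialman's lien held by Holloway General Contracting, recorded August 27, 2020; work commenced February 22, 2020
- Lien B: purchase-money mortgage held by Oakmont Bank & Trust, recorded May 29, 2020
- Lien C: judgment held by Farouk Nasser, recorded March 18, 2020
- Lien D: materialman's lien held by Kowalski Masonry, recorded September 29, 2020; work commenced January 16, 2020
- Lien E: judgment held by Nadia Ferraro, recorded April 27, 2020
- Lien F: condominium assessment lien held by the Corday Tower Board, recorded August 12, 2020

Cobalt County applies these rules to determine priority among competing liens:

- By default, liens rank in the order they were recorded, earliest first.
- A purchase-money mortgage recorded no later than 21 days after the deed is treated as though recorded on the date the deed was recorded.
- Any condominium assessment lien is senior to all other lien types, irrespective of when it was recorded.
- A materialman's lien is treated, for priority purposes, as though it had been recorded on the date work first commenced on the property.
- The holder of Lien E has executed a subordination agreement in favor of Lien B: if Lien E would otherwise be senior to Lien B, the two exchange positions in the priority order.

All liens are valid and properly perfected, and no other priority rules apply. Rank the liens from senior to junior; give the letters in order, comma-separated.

Effective dates after the stated exceptions: A is treated as recorded February 22, 2020, the work-commencement date; B's effective date is the deed date, May 12, 2020; D relates back to January 16, 2020 (work commenced).
F, as a condominium assessment lien, has superpriority and ranks first.
Among the remaining liens, by effective date: D (January 16, 2020), A (February 22, 2020), C (March 18, 2020), E (April 27, 2020), B (May 12, 2020).
Because E would otherwise rank above B, the subordination swaps them.

F, D, A, C, B, E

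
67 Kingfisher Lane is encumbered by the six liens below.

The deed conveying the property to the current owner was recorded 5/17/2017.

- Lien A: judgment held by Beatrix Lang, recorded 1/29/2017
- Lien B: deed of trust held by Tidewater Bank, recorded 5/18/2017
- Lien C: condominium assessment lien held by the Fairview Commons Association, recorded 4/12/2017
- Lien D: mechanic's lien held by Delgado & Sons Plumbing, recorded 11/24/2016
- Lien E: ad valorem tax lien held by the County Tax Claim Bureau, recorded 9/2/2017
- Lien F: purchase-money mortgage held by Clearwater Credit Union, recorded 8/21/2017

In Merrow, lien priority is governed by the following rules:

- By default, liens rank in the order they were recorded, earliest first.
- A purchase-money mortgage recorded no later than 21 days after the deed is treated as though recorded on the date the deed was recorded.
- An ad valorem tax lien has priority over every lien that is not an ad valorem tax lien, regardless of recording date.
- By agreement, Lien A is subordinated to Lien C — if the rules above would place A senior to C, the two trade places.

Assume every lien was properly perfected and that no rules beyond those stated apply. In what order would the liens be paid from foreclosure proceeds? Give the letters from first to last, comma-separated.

E, D, C, A, B, F

Effective dates after the stated exceptions: F was recorded 96 days after the deed, outside the 21-day window, so it keeps its recording date.
E is an ad valorem tax lien and takes priority over every other lien.
Among the remaining liens, by effective date: D (11/24/2016), A (1/29/2017), C (4/12/2017), B (5/18/2017), F (8/21/2017).
The subordination applies — A was senior to C — so A and C swap.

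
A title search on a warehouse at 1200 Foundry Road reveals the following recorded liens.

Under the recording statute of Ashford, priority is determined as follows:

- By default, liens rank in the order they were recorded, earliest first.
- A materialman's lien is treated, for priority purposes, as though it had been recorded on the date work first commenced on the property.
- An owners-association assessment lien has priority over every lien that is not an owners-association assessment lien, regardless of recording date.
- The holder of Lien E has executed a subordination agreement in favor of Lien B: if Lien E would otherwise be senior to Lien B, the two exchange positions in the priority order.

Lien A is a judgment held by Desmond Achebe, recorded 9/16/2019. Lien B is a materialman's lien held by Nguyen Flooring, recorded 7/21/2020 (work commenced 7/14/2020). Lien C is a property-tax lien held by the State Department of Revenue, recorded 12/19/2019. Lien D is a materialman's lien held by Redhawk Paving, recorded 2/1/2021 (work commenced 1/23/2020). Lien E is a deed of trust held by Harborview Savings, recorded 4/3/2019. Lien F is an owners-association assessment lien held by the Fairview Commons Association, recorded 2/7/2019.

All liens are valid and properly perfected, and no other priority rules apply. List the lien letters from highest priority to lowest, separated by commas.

F, B, A, C, D, E

Adjusting effective dates: B is treated as recorded 7/14/2020, the work-commencement date; D is treated as recorded 1/23/2020, the work-commencement date.
As an owners-association assessment lien, F is senior to every other lien.
Among the remaining liens, by effective date: E (4/3/2019), A (9/16/2019), C (12/19/2019), D (1/23/2020), B (7/14/2020).
Because E would otherwise rank above B, the subordination swaps them.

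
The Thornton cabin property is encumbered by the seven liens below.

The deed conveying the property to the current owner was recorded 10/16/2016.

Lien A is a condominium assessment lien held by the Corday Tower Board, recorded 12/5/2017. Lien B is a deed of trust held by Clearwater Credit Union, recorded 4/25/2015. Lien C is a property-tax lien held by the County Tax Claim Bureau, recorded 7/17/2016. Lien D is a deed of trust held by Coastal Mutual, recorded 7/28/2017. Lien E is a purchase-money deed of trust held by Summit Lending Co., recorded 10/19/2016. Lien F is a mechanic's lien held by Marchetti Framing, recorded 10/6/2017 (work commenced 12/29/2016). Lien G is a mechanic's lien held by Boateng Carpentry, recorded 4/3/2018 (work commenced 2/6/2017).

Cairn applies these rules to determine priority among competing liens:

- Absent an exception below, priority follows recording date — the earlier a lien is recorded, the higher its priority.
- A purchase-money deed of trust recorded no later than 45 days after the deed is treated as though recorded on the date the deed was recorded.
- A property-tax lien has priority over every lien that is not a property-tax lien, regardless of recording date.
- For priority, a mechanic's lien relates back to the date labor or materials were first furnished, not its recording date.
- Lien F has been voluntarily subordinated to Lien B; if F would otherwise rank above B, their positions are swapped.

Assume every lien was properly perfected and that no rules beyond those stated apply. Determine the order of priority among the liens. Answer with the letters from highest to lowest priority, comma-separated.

C, B, E, F, G, D, A

Effective dates after the stated exceptions: E was recorded within the 45-day window, so its effective date is the deed date 10/16/2016; F's effective date is 12/29/2016, when work began; G is treated as recorded 2/6/2017, the work-commencement date.
As a property-tax lien, C is senior to every other lien.
Among the remaining liens, by effective date: B (4/25/2015), E (10/16/2016), F (12/29/2016), G (2/6/2017), D (7/28/2017), A (12/5/2017).
F already ranks below B; the subordination has no effect.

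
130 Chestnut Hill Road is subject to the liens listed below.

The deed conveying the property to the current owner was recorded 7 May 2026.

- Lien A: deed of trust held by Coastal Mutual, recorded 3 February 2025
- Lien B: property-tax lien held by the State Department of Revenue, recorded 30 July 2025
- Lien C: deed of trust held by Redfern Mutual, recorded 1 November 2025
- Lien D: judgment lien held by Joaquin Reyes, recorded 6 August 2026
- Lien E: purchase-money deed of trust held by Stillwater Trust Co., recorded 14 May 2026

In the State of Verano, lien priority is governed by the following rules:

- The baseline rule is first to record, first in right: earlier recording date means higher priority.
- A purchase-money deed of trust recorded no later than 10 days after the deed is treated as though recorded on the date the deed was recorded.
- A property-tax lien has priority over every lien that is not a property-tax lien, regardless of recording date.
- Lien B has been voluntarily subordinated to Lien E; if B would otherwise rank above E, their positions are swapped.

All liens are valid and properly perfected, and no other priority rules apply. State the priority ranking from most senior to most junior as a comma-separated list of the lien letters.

First, effective dates: E was recorded within the 10-day window, so its effective date is the deed date 7 May 2026.
B, as a property-tax lien, has superpriority and ranks first.
Among the remaining liens, by effective date: A (3 February 2025), C (1 November 2025), E (7 May 2026), D (6 August 2026).
Because B would otherwise rank above E, the subordination swaps them.

E, A, C, B, D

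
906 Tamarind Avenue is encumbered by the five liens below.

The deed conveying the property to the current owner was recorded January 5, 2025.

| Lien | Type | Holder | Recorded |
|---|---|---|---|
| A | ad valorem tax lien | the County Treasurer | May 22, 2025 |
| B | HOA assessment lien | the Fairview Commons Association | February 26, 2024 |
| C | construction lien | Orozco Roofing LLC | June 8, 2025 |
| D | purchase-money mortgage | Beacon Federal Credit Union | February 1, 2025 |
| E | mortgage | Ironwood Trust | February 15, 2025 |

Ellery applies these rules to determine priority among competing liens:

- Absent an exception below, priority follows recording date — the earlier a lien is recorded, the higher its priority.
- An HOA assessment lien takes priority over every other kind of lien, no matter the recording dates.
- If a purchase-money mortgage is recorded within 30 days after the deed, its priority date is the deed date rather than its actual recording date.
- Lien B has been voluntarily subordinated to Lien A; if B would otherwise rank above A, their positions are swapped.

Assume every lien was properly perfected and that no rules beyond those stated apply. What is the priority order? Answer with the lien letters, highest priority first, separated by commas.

Adjusting effective dates: D relates back to the deed date January 5, 2025.
B is an HOA assessment lien and takes priority over every other lien.
Ordering the rest by effective date: D (January 5, 2025), E (February 15, 2025), A (May 22, 2025), C (June 8, 2025).
B is senior to A before the subordination, so the two trade places.

A, D, E, B, C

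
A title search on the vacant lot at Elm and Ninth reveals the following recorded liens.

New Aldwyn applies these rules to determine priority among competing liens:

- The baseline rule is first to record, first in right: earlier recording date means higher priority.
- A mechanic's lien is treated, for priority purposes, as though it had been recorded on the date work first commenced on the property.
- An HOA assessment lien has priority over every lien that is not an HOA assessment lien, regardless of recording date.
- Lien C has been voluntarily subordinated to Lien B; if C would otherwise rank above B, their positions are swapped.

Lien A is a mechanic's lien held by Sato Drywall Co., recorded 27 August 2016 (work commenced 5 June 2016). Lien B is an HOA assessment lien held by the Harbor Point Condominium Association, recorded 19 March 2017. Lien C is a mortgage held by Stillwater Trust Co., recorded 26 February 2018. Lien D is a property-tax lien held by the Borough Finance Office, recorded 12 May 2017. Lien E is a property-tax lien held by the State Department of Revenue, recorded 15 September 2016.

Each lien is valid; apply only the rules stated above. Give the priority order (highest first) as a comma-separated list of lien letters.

Adjusting effective dates: A's effective date is 5 June 2016, when work began.
B, as an HOA assessment lien, has superpriority and ranks first.
Remaining liens by effective date: A (5 June 2016), E (15 September 2016), D (12 May 2017), C (26 February 2018).
Since C is not senior to B, the subordination leaves the order unchanged.

B, A, E, D, C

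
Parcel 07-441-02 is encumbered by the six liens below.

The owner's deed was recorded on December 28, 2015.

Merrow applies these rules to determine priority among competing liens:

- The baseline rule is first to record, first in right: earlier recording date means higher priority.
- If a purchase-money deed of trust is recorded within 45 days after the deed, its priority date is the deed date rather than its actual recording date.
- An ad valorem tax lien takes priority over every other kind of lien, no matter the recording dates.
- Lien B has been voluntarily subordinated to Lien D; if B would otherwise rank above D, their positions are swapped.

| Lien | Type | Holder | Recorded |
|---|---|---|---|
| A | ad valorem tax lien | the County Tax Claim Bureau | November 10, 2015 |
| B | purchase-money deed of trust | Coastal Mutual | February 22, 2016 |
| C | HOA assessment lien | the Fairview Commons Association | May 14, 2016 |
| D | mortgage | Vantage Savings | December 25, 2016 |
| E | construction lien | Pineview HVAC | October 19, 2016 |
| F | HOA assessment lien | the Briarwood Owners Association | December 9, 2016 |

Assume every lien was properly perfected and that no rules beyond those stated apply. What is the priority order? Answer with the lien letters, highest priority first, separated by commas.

Effective dates after the stated exceptions: B was recorded 56 days after the deed — beyond 45 days — so no relation-back applies.
A is an ad valorem tax lien and takes priority over every other lien.
The other liens, earliest effective date first: B (February 22, 2016), C (May 14, 2016), E (October 19, 2016), F (December 9, 2016), D (December 25, 2016).
The subordination applies — B was senior to D — so B and D swap.

A, D, C, E, F, B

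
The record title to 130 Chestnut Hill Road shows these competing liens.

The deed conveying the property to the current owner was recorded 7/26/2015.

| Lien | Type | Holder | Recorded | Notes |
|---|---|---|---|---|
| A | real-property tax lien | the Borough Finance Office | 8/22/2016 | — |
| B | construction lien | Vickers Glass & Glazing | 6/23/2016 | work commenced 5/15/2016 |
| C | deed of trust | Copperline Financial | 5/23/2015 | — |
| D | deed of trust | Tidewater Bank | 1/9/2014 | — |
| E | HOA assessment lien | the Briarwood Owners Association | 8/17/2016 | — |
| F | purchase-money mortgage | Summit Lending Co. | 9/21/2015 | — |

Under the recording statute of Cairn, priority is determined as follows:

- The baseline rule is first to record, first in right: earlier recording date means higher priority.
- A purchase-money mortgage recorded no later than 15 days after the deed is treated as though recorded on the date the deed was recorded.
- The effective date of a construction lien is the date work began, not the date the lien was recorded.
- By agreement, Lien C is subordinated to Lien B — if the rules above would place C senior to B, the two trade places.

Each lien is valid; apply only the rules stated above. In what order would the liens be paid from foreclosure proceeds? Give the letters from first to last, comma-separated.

D, B, F, C, E, A

Effective dates after the stated exceptions: B relates back to 5/15/2016 (work commenced); F was recorded 57 days after the deed, outside the 15-day window, so it keeps its recording date.
By effective date, earliest first: D (1/9/2014), C (5/23/2015), F (9/21/2015), B (5/15/2016), E (8/17/2016), A (8/22/2016).
Because C would otherwise rank above B, the subordination swaps them.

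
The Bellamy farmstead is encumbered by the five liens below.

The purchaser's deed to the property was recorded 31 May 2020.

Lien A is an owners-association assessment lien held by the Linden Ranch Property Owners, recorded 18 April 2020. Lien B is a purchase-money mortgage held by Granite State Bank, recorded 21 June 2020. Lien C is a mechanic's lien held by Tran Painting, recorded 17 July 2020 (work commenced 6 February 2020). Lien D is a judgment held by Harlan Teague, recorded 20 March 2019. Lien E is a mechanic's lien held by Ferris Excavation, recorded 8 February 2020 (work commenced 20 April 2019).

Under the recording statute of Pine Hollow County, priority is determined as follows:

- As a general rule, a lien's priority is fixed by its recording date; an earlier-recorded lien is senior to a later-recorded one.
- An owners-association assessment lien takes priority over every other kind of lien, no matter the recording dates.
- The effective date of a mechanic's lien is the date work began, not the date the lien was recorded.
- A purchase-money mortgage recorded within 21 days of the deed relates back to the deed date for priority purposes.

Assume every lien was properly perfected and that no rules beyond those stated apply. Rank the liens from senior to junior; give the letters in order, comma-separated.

First, effective dates: B was recorded within the 21-day window, so its effective date is the deed date 31 May 2020; C's effective date is 6 February 2020, when work began; E relates back to 20 April 2019 (work commenced).
A, as an owners-association assessment lien, has superpriority and ranks first.
Remaining liens by effective date: D (20 March 2019), E (20 April 2019), C (6 February 2020), B (31 May 2020).

A, D, E, C, B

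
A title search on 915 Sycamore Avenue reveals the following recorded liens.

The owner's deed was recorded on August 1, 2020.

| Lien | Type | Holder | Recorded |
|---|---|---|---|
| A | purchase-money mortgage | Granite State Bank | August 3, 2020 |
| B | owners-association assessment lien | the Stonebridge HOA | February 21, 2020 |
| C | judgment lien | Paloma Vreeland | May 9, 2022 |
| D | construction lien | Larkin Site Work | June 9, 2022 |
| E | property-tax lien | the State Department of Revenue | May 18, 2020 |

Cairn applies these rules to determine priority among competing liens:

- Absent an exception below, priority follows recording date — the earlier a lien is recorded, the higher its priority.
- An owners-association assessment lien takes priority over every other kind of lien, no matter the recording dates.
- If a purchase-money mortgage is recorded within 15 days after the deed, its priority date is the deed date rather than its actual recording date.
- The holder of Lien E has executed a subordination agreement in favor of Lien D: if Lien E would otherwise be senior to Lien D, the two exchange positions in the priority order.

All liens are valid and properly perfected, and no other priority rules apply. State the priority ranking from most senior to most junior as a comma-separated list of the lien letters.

First, effective dates: A's effective date is the deed date, August 1, 2020.
B is an owners-association assessment lien, so it outranks all other liens regardless of date.
Ordering the rest by effective date: E (May 18, 2020), A (August 1, 2020), C (May 9, 2022), D (June 9, 2022).
Because E would otherwise rank above D, the subordination swaps them.

B, D, A, C, E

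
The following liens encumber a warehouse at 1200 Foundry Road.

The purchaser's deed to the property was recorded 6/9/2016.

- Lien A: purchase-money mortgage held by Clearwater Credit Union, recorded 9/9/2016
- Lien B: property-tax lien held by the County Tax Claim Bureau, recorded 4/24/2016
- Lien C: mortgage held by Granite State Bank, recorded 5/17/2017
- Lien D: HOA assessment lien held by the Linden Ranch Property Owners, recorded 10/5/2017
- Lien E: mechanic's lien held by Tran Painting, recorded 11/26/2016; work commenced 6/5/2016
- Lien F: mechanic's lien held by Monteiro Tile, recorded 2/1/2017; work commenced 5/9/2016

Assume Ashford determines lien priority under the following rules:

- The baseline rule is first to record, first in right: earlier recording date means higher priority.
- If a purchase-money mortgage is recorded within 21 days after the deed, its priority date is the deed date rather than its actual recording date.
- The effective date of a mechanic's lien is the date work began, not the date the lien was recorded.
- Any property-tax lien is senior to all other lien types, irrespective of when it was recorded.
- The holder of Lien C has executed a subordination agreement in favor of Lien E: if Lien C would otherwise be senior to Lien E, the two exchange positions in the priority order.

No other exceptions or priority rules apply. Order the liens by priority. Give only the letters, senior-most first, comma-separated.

B, F, E, A, C, D

Adjusting effective dates: A was recorded 92 days after the deed, outside the 21-day window, so it keeps its recording date; E's effective date is 6/5/2016, when work began; F is treated as recorded 5/9/2016, the work-commencement date.
As a property-tax lien, B is senior to every other lien.
Remaining liens by effective date: F (5/9/2016), E (6/5/2016), A (9/9/2016), C (5/17/2017), D (10/5/2017).
Since C is not senior to E, the subordination leaves the order unchanged.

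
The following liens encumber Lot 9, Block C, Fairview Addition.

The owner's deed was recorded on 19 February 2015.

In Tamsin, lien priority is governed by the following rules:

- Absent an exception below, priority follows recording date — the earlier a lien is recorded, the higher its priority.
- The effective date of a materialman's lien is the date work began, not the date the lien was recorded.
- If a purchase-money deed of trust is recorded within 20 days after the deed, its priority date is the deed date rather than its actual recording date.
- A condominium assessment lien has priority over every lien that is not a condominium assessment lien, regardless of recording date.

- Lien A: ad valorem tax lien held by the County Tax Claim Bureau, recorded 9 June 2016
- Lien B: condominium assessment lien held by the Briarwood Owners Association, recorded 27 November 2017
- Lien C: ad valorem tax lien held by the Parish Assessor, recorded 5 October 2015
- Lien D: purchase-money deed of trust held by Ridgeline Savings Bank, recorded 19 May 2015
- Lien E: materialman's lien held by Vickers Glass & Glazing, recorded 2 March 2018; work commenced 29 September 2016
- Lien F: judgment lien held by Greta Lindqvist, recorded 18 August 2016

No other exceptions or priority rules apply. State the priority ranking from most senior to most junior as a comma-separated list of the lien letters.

B, D, C, A, F, E

Adjusting effective dates: D was recorded 89 days after the deed, outside the 20-day window, so it keeps its recording date; E's effective date is 29 September 2016, when work began.
As a condominium assessment lien, B is senior to every other lien.
Remaining liens by effective date: D (19 May 2015), C (5 October 2015), A (9 June 2016), F (18 August 2016), E (29 September 2016).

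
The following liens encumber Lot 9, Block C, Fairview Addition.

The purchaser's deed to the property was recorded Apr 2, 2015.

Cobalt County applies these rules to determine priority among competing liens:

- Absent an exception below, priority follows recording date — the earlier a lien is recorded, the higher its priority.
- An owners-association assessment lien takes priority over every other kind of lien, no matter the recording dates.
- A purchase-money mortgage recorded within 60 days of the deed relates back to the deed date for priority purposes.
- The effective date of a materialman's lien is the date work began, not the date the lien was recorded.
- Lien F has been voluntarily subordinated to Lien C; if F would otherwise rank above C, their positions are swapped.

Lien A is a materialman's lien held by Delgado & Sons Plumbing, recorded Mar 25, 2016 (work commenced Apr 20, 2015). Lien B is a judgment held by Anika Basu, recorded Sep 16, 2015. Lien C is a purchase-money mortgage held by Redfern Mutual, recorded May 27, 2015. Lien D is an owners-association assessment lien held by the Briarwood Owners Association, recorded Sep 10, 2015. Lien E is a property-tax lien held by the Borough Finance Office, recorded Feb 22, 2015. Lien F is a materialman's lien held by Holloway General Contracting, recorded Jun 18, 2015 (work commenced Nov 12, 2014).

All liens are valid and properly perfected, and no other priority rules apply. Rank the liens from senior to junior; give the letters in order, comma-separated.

D, C, E, F, A, B

Effective dates: A is treated as recorded Apr 20, 2015, the work-commencement date; C's effective date is the deed date, Apr 2, 2015; F's effective date is Nov 12, 2014, when work began.
As an owners-association assessment lien, D is senior to every other lien.
The other liens, earliest effective date first: F (Nov 12, 2014), E (Feb 22, 2015), C (Apr 2, 2015), A (Apr 20, 2015), B (Sep 16, 2015).
F would otherwise be senior to C, so under the subordination agreement F and C exchange positions.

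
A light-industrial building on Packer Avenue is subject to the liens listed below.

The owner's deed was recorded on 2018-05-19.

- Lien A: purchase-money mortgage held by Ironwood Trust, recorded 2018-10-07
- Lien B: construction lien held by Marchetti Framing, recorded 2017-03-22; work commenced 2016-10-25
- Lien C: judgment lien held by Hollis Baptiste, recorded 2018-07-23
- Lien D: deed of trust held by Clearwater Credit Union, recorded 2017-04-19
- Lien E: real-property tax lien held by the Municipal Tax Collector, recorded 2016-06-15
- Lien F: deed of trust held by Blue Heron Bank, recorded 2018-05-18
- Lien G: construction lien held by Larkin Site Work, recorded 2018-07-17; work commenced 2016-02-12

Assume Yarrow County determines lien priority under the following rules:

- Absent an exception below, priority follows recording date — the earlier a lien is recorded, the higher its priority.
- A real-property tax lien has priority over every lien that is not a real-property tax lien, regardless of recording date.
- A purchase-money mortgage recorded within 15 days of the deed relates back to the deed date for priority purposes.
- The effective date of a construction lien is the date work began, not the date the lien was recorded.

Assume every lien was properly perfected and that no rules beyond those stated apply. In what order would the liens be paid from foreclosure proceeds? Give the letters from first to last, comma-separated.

Adjusting effective dates: A was recorded 141 days after the deed — beyond 15 days — so no relation-back applies; B's effective date is 2016-10-25, when work began; G is treated as recorded 2016-02-12, the work-commencement date.
E is a real-property tax lien and takes priority over every other lien.
Among the remaining liens, by effective date: G (2016-02-12), B (2016-10-25), D (2017-04-19), F (2018-05-18), C (2018-07-23), A (2018-10-07).

E, G, B, D, F, C, A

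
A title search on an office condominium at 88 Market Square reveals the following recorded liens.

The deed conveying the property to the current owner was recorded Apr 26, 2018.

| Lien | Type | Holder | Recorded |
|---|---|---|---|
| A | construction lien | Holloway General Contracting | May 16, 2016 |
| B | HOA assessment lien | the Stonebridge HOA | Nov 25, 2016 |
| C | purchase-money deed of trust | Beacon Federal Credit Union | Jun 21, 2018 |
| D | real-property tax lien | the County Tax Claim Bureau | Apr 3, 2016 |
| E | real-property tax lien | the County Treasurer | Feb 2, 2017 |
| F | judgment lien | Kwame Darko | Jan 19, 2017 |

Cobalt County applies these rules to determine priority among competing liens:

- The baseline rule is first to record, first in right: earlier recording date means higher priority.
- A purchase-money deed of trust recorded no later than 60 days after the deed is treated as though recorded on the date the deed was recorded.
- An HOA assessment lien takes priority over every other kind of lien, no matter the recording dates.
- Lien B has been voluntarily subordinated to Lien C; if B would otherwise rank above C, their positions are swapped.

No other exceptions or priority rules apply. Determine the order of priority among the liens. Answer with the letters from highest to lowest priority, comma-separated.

C, D, A, F, E, B

Effective dates: C relates back to the deed date Apr 26, 2018.
B is an HOA assessment lien and takes priority over every other lien.
The other liens, earliest effective date first: D (Apr 3, 2016), A (May 16, 2016), F (Jan 19, 2017), E (Feb 2, 2017), C (Apr 26, 2018).
B would otherwise be senior to C, so under the subordination agreement B and C exchange positions.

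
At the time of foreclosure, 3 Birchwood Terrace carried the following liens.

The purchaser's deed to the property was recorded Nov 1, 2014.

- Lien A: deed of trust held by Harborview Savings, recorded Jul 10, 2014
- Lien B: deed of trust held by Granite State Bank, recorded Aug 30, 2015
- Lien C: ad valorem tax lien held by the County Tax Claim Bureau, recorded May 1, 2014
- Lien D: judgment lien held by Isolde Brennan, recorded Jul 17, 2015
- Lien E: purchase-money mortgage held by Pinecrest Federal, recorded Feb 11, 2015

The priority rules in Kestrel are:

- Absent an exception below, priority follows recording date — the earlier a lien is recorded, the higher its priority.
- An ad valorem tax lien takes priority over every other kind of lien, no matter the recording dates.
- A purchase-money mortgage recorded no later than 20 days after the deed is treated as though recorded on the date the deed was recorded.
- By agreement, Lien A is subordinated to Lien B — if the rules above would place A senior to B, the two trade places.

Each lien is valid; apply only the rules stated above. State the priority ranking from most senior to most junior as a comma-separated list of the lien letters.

C, B, E, D, A

First, effective dates: E was recorded 102 days after the deed — beyond 20 days — so no relation-back applies.
C, as an ad valorem tax lien, has superpriority and ranks first.
The other liens, earliest effective date first: A (Jul 10, 2014), E (Feb 11, 2015), D (Jul 17, 2015), B (Aug 30, 2015).
A is senior to B before the subordination, so the two trade places.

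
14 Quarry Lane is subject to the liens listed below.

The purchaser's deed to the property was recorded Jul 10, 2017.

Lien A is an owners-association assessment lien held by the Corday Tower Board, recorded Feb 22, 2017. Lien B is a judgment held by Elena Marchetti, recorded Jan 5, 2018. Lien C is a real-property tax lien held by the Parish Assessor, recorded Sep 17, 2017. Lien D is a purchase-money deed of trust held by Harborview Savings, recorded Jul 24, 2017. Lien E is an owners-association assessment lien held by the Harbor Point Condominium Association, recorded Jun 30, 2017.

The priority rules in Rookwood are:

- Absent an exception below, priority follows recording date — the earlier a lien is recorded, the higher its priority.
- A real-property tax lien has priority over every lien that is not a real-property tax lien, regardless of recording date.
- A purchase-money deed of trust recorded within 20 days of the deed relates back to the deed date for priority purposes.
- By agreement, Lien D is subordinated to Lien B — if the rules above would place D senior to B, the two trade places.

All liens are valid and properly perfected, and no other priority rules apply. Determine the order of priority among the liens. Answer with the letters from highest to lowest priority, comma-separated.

Effective dates: D relates back to the deed date Jul 10, 2017.
C is a real-property tax lien and takes priority over every other lien.
Remaining liens by effective date: A (Feb 22, 2017), E (Jun 30, 2017), D (Jul 10, 2017), B (Jan 5, 2018).
The subordination applies — D was senior to B — so D and B swap.

C, A, E, B, D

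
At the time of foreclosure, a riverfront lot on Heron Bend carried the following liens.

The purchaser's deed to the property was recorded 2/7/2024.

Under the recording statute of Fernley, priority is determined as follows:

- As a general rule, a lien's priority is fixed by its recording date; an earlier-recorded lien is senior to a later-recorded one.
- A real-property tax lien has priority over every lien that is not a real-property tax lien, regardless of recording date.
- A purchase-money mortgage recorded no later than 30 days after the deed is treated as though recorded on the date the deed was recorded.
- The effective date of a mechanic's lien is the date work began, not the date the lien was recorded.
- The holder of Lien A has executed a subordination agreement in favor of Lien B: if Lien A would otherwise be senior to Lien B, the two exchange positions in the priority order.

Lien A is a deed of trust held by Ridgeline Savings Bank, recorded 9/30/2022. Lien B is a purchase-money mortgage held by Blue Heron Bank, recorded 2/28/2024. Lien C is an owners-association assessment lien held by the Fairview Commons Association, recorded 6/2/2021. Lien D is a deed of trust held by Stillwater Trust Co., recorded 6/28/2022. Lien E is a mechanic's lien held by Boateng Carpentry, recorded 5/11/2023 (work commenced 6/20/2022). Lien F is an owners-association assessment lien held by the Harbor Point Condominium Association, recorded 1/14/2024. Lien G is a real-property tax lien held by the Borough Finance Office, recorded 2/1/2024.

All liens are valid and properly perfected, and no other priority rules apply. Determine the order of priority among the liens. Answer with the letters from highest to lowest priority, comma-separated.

Adjusting effective dates: B's effective date is the deed date, 2/7/2024; E is treated as recorded 6/20/2022, the work-commencement date.
G is a real-property tax lien, so it outranks all other liens regardless of date.
Among the remaining liens, by effective date: C (6/2/2021), E (6/20/2022), D (6/28/2022), A (9/30/2022), F (1/14/2024), B (2/7/2024).
A would otherwise be senior to B, so under the subordination agreement A and B exchange positions.

G, C, E, D, B, F, A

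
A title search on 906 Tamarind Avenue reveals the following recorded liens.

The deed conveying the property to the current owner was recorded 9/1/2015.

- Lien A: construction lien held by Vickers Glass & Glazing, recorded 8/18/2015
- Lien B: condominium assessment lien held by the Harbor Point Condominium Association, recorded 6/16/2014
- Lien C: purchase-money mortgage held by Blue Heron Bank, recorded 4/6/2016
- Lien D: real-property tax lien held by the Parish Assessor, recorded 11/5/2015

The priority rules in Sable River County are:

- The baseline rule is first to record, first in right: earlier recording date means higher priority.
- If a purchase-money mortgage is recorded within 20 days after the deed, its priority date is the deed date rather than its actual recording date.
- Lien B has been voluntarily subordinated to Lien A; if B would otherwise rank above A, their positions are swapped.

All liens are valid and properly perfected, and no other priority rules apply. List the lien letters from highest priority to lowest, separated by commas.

First, effective dates: C was recorded 218 days after the deed — beyond 20 days — so no relation-back applies.
By effective date, earliest first: B (6/16/2014), A (8/18/2015), D (11/5/2015), C (4/6/2016).
B would otherwise be senior to A, so under the subordination agreement B and A exchange positions.

A, B, D, C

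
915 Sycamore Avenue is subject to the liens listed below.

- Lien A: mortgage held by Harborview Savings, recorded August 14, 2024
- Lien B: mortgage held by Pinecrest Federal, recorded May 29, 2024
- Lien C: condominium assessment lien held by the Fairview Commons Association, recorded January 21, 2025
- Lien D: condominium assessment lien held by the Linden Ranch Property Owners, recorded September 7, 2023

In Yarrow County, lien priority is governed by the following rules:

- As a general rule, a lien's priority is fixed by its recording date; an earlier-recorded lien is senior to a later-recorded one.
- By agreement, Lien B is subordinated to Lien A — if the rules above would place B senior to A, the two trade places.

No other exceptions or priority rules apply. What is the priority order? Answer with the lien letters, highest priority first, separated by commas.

By effective date: D (September 7, 2023), B (May 29, 2024), A (August 14, 2024), C (January 21, 2025).
The subordination applies — B was senior to A — so B and A swap.

D, A, B, C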